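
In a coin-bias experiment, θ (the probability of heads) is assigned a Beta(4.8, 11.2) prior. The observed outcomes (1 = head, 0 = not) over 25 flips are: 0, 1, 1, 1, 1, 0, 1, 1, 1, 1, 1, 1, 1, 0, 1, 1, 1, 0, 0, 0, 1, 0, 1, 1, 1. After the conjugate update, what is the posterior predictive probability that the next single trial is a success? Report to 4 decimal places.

The Beta prior is conjugate to a Binomial/Bernoulli likelihood; the update adds successes to α and failures to β.
Posterior: Beta(α+k, β+n−k) = Beta(4.8+18, 11.2+7) = Beta(22.8, 18.2).
For a single future Bernoulli trial, P(success | data) = α/(α+β) = 0.5561.

0.5561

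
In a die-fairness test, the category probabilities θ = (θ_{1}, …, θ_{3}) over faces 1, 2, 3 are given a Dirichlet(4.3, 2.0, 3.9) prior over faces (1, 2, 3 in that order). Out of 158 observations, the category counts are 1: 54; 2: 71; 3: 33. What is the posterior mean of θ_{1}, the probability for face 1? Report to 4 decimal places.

The Dirichlet prior is conjugate to the Multinomial likelihood: each posterior αⱼ = prior αⱼ + observed count nⱼ.
Posterior concentration: (58.3, 73.0, 36.9), total = 168.2.
E[θ_{1}|data] = α_{1}/Σα = 58.3/168.2 = 0.3466.

0.3466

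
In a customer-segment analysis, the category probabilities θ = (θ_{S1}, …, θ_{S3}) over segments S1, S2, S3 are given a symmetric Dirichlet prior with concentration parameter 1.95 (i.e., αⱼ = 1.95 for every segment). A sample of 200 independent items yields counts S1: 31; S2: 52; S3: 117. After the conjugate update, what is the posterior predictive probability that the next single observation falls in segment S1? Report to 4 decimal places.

The Dirichlet prior is conjugate to the Multinomial likelihood: each posterior αⱼ = prior αⱼ + observed count nⱼ.
Posterior concentration: (32.95, 53.95, 118.95), total = 205.85.
P(next = S1 | data) = α_{S1}/Σα = 0.1601.

0.1601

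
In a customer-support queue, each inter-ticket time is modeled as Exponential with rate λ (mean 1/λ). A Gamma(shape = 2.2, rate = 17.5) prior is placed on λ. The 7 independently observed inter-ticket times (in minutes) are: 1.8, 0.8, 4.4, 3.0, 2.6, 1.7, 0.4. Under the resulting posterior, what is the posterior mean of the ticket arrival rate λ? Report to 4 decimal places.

0.2857

With a Gamma(shape α, rate β) prior on the exponential rate λ, the posterior after n observations with total T = Σxᵢ is Gamma(α+n, β+T).
Sum of observations T = 14.7 minutes; n = 7.
Posterior: Gamma(2.2+7, 17.5+14.7) = Gamma(9.2, 32.2).
Posterior mean of λ = α/β = 9.2/32.2 = 0.2857.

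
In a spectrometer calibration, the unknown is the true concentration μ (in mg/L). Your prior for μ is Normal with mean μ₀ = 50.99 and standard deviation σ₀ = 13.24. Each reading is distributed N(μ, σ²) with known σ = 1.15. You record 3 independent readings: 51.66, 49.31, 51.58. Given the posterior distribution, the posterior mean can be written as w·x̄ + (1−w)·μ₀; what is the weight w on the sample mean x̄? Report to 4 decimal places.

0.9975

For Normal data with known variance σ², a Normal(μ₀, σ₀²) prior on μ is conjugate. Posterior precision = 1/σ₀² + n/σ²; posterior mean is the precision-weighted average of μ₀ and x̄.
σ₀² = 13.24² = 175.2976, σ² = 1.15² = 1.3225. Prior precision 1/σ₀² = 1/175.2976; data precision n/σ² = 3/1.3225.
w = (n/σ²)/(1/σ₀² + n/σ²) = n·σ₀²/(σ² + n·σ₀²) = 3·175.2976/(1.3225 + 3·175.2976) = 525.8928/527.2153 = 0.9975.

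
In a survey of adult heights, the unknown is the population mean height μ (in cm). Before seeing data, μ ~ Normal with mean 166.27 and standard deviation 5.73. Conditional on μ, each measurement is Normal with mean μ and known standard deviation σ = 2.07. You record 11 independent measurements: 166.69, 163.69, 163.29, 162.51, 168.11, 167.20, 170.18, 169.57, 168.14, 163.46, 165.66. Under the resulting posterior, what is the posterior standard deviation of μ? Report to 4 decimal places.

0.6205

For Normal data with known variance σ², a Normal(μ₀, σ₀²) prior on μ is conjugate. Posterior precision = 1/σ₀² + n/σ²; posterior mean is the precision-weighted average of μ₀ and x̄.
σ₀² = 5.73² = 32.8329, σ² = 2.07² = 4.2849; σ² + n·σ₀² = 4.2849 + 11·32.8329 = 365.4468.
Posterior precision = 1/σ₀² + n/σ² = 1/32.8329 + 11/4.2849 = (σ² + n·σ₀²)/(σ₀²σ²) = 365.4468/(32.8329·4.2849); posterior variance σₙ² = σ₀²σ²/(σ² + n·σ₀²) = 32.8329·4.2849/365.4468 = 0.384969.
Posterior SD = √σₙ² = √(32.8329·4.2849/365.4468) = 0.6205.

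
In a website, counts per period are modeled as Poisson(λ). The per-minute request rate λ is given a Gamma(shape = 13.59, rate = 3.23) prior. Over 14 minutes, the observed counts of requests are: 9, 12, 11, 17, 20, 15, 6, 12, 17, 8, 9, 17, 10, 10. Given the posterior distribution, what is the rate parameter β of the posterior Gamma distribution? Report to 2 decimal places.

17.23

With a Gamma(shape α, rate β) prior, the Poisson likelihood is conjugate: the posterior is Gamma(α + ΣXᵢ, β + n).
Sum of counts S = 173 over n = 14 minutes.
Posterior: Gamma(α+S, β+n) = Gamma(13.59+173, 3.23+14) = Gamma(186.59, 17.23).
Posterior β = 17.23.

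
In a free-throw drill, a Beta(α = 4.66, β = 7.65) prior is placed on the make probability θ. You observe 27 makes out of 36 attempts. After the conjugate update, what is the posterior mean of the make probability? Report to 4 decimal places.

0.6554

The Beta prior is conjugate to a Binomial/Bernoulli likelihood; the update adds successes to α and failures to β.
Posterior: Beta(α+k, β+n−k) = Beta(4.66+27, 7.65+9) = Beta(31.66, 16.65).
Posterior mean = α/(α+β) = 31.66/48.31 = 0.6554.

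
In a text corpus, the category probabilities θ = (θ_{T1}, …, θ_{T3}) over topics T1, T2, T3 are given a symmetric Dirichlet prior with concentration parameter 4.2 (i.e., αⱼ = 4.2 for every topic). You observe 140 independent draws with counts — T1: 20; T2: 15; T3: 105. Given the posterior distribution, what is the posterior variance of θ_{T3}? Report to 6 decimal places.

0.001325

The Dirichlet prior is conjugate to the Multinomial likelihood: each posterior αⱼ = prior αⱼ + observed count nⱼ.
Posterior concentration: (24.2, 19.2, 109.2), total = 152.6.
Var[θ_j] = α_j(Σα−α_j)/((Σα)²(Σα+1)) = 109.2·43.4/(152.6²·153.6) = 0.001325.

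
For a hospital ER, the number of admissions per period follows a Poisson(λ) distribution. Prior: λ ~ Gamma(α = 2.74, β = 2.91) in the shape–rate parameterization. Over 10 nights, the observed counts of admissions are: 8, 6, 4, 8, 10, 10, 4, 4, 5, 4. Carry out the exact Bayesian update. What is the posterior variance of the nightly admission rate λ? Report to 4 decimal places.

With a Gamma(shape α, rate β) prior, the Poisson likelihood is conjugate: the posterior is Gamma(α + ΣXᵢ, β + n).
Sum of counts S = 63 over n = 10 nights.
Posterior: Gamma(α+S, β+n) = Gamma(2.74+63, 2.91+10) = Gamma(65.74, 12.91).
Var = α/β² = 65.74/12.91² = 0.3944.

0.3944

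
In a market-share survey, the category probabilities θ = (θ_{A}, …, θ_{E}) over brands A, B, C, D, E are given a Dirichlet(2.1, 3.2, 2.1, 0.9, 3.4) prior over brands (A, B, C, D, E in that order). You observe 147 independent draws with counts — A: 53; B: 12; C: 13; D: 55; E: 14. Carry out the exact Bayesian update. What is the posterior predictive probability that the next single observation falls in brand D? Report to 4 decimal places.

0.3522

The Dirichlet prior is conjugate to the Multinomial likelihood: each posterior αⱼ = prior αⱼ + observed count nⱼ.
Posterior concentration: (55.1, 15.2, 15.1, 55.9, 17.4), total = 158.7.
P(next = D | data) = α_{D}/Σα = 0.3522.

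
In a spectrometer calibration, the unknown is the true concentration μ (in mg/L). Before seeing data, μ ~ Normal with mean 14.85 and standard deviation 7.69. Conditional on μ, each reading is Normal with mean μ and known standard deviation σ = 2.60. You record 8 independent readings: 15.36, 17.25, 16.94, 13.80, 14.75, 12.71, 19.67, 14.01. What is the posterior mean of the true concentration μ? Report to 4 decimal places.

For Normal data with known variance σ², a Normal(μ₀, σ₀²) prior on μ is conjugate. Posterior precision = 1/σ₀² + n/σ²; posterior mean is the precision-weighted average of μ₀ and x̄.
Σxᵢ = 15.36 + 17.25 + 16.94 + 13.80 + 14.75 + 12.71 + 19.67 + 14.01 = 124.49, so n·x̄ = 124.49.
σ₀² = 7.69² = 59.1361, σ² = 2.60² = 6.76; σ² + n·σ₀² = 6.76 + 8·59.1361 = 479.8488.
Posterior mean = (μ₀/σ₀² + n·x̄/σ²)/(1/σ₀² + n/σ²) = (σ²·μ₀ + σ₀²·n·x̄)/(σ² + n·σ₀²) = (6.76·14.85 + 59.1361·124.49)/479.8488 = 7462.239089/479.8488 = 15.5512.

15.5512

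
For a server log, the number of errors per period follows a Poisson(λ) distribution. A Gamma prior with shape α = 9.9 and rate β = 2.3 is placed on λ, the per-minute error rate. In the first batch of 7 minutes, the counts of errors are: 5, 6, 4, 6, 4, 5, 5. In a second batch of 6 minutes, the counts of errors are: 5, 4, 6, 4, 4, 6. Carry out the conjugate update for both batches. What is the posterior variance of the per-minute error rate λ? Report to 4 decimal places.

With a Gamma(shape α, rate β) prior, the Poisson likelihood is conjugate: the posterior is Gamma(α + ΣXᵢ, β + n).
Batch 1: sum of counts S = 35 over n = 7 minutes.
After batch 1: Gamma(α+S, β+n) = Gamma(9.9+35, 2.3+7) = Gamma(44.9, 9.3).
Batch 2: sum of counts S = 29 over n = 6 minutes.
After batch 2: Gamma(α+S, β+n) = Gamma(44.9+29, 9.3+6) = Gamma(73.9, 15.3).
Var = α/β² = 73.9/15.3² = 0.3157.

0.3157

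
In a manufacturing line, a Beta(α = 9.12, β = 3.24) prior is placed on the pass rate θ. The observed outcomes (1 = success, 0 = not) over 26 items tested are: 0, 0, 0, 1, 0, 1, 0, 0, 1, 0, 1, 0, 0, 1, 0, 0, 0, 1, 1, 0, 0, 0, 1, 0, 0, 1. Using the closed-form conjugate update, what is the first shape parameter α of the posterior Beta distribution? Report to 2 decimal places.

The Beta prior is conjugate to a Binomial/Bernoulli likelihood; the update adds successes to α and failures to β.
Posterior: Beta(α+k, β+n−k) = Beta(9.12+9, 3.24+17) = Beta(18.12, 20.24).
Posterior α = 18.12.

18.12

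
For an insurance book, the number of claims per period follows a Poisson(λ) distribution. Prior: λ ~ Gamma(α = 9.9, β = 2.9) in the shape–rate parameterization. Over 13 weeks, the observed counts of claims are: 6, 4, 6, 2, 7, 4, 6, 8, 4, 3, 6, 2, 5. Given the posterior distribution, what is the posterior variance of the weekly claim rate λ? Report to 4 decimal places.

0.2884

With a Gamma(shape α, rate β) prior, the Poisson likelihood is conjugate: the posterior is Gamma(α + ΣXᵢ, β + n).
Sum of counts S = 63 over n = 13 weeks.
Posterior: Gamma(α+S, β+n) = Gamma(9.9+63, 2.9+13) = Gamma(72.9, 15.9).
Var = α/β² = 72.9/15.9² = 0.2884.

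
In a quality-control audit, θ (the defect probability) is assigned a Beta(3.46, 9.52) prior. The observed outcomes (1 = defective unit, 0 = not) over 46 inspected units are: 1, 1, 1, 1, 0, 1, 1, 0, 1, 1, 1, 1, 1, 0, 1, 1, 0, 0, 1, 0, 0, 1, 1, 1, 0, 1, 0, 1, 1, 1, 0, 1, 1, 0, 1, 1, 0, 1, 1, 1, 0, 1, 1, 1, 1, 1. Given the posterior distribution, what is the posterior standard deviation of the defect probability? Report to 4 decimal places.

The Beta prior is conjugate to a Binomial/Bernoulli likelihood; the update adds successes to α and failures to β.
Posterior: Beta(α+k, β+n−k) = Beta(3.46+33, 9.52+13) = Beta(36.46, 22.52).
Var = αβ/((α+β)²(α+β+1)) = 36.46·22.52/(58.98²·59.98) = 0.00393522; SD = √0.00393522 = 0.0627.

0.0627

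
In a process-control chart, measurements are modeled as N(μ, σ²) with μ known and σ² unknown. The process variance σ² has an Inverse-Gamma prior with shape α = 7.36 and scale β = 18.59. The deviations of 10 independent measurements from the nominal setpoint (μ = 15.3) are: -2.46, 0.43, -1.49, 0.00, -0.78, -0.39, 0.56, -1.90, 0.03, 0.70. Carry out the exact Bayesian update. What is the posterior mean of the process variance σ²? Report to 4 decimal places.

2.2364

With known mean μ and an Inverse-Gamma(α, β) prior on σ², the Normal likelihood is conjugate: posterior is Inv-Gamma(α + n/2, β + Σ(xᵢ−μ)²/2).
Σ(xᵢ−μ)² = (-2.46)² + (0.43)² + (-1.49)² + (0.00)² + (-0.78)² + (-0.39)² + (0.56)² + (-1.90)² + (0.03)² + (0.70)² = 13.6316.
Posterior: Inv-Gamma(7.36 + 10/2, 18.59 + 13.6316/2) = Inv-Gamma(12.36, 25.40580).
E[σ²|data] = β/(α−1) = 25.40580/11.36 = 2.2364.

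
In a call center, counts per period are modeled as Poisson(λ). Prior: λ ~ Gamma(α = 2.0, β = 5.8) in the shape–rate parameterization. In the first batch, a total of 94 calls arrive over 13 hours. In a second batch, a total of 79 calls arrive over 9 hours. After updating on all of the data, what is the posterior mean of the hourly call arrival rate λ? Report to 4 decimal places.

With a Gamma(shape α, rate β) prior, the Poisson likelihood is conjugate: the posterior is Gamma(α + ΣXᵢ, β + n).
After batch 1: Gamma(α+S, β+n) = Gamma(2.0+94, 5.8+13) = Gamma(96.0, 18.8).
After batch 2: Gamma(α+S, β+n) = Gamma(96.0+79, 18.8+9) = Gamma(175.0, 27.8).
Posterior mean = α/β = 175.0/27.8 = 6.2950.

6.2950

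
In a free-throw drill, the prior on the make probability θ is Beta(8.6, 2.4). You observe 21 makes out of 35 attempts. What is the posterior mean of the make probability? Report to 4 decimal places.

The Beta prior is conjugate to a Binomial/Bernoulli likelihood; the update adds successes to α and failures to β.
Posterior: Beta(α+k, β+n−k) = Beta(8.6+21, 2.4+14) = Beta(29.6, 16.4).
Posterior mean = α/(α+β) = 29.6/46.0 = 0.6435.

0.6435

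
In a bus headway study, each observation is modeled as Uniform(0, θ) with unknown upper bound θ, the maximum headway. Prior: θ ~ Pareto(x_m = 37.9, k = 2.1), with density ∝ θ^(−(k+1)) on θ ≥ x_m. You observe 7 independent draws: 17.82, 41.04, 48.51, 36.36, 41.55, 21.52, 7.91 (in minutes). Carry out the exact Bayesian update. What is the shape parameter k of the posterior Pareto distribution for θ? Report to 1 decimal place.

A Pareto(scale x_m, shape k) prior on the upper bound θ of Uniform(0, θ) is conjugate: posterior is Pareto(max(x_m, max xᵢ), k + n).
Sample maximum = 48.51; prior scale x_m = 37.9 → posterior scale = max = 48.51.
Posterior shape = 2.1 + 7 = 9.1.
Posterior shape k = 9.1.

9.1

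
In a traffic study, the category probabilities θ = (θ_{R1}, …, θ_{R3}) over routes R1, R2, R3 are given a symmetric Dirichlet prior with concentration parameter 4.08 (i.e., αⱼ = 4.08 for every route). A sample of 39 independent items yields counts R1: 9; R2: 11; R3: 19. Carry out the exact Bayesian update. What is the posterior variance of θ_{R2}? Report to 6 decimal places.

0.003976

The Dirichlet prior is conjugate to the Multinomial likelihood: each posterior αⱼ = prior αⱼ + observed count nⱼ.
Posterior concentration: (13.08, 15.08, 23.08), total = 51.24.
Var[θ_j] = α_j(Σα−α_j)/((Σα)²(Σα+1)) = 15.08·36.16/(51.24²·52.24) = 0.003976.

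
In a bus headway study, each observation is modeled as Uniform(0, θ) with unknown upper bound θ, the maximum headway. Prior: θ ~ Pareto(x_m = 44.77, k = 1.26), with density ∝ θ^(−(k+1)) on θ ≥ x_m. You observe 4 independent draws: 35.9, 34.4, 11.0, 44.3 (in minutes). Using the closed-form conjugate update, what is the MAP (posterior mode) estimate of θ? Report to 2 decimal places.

A Pareto(scale x_m, shape k) prior on the upper bound θ of Uniform(0, θ) is conjugate: posterior is Pareto(max(x_m, max xᵢ), k + n).
Sample maximum = 44.3; prior scale x_m = 44.77 → posterior scale = max = 44.77.
Posterior shape = 1.26 + 4 = 5.26.
The Pareto density is decreasing on [x_m, ∞), so the mode is x_m = 44.77.

44.77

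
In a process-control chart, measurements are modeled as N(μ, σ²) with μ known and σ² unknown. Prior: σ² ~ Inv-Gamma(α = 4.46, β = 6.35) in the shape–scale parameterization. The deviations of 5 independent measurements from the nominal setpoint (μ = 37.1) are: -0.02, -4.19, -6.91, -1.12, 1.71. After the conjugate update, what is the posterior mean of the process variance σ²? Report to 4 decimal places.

6.8946

With known mean μ and an Inverse-Gamma(α, β) prior on σ², the Normal likelihood is conjugate: posterior is Inv-Gamma(α + n/2, β + Σ(xᵢ−μ)²/2).
Σ(xᵢ−μ)² = (-0.02)² + (-4.19)² + (-6.91)² + (-1.12)² + (1.71)² = 69.4831.
Posterior: Inv-Gamma(4.46 + 5/2, 6.35 + 69.4831/2) = Inv-Gamma(6.96, 41.09155).
E[σ²|data] = β/(α−1) = 41.09155/5.96 = 6.8946.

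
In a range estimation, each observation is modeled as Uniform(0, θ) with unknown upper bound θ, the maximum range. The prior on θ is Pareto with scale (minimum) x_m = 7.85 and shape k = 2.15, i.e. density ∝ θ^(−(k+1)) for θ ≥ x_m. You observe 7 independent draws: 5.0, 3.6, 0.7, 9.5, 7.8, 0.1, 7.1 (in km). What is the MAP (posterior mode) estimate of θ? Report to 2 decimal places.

A Pareto(scale x_m, shape k) prior on the upper bound θ of Uniform(0, θ) is conjugate: posterior is Pareto(max(x_m, max xᵢ), k + n).
Sample maximum = 9.5; prior scale x_m = 7.85 → posterior scale = max = 9.50.
Posterior shape = 2.15 + 7 = 9.15.
The Pareto density is decreasing on [x_m, ∞), so the mode is x_m = 9.50.

9.50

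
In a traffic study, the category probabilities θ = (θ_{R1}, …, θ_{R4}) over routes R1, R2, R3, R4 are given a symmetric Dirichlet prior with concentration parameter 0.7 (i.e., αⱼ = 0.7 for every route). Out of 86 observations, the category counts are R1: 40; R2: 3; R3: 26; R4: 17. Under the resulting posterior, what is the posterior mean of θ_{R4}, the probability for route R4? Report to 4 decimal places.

0.1993

The Dirichlet prior is conjugate to the Multinomial likelihood: each posterior αⱼ = prior αⱼ + observed count nⱼ.
Posterior concentration: (40.7, 3.7, 26.7, 17.7), total = 88.8.
E[θ_{R4}|data] = α_{R4}/Σα = 17.7/88.8 = 0.1993.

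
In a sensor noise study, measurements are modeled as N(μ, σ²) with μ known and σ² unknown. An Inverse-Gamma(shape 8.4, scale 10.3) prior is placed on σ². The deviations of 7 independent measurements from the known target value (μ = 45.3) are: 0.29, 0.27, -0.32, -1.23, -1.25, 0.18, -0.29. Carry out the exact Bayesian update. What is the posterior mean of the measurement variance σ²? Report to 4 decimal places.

With known mean μ and an Inverse-Gamma(α, β) prior on σ², the Normal likelihood is conjugate: posterior is Inv-Gamma(α + n/2, β + Σ(xᵢ−μ)²/2).
Σ(xᵢ−μ)² = (0.29)² + (0.27)² + (-0.32)² + (-1.23)² + (-1.25)² + (0.18)² + (-0.29)² = 3.4513.
Posterior: Inv-Gamma(8.4 + 7/2, 10.3 + 3.4513/2) = Inv-Gamma(11.90, 12.02565).
E[σ²|data] = β/(α−1) = 12.02565/10.90 = 1.1033.

1.1033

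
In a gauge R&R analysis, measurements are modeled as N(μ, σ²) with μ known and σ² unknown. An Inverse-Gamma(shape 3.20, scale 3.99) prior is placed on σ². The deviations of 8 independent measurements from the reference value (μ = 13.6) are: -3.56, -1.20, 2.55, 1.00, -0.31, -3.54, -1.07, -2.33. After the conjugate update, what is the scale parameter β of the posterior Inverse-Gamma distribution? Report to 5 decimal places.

24.39880

With known mean μ and an Inverse-Gamma(α, β) prior on σ², the Normal likelihood is conjugate: posterior is Inv-Gamma(α + n/2, β + Σ(xᵢ−μ)²/2).
Σ(xᵢ−μ)² = (-3.56)² + (-1.20)² + (2.55)² + (1.00)² + (-0.31)² + (-3.54)² + (-1.07)² + (-2.33)² = 40.8176.
Posterior: Inv-Gamma(3.20 + 8/2, 3.99 + 40.8176/2) = Inv-Gamma(7.20, 24.39880).
Posterior β = 24.39880.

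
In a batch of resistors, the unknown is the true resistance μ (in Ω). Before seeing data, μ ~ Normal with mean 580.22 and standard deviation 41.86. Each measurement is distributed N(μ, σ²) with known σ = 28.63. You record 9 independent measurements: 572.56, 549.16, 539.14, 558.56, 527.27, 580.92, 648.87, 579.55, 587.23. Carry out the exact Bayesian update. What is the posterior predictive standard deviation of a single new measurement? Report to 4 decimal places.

For Normal data with known variance σ², a Normal(μ₀, σ₀²) prior on μ is conjugate. Posterior precision = 1/σ₀² + n/σ²; posterior mean is the precision-weighted average of μ₀ and x̄.
σ₀² = 41.86² = 1752.2596, σ² = 28.63² = 819.6769; σ² + n·σ₀² = 819.6769 + 9·1752.2596 = 16590.0133.
Posterior precision = 1/σ₀² + n/σ² = 1/1752.2596 + 9/819.6769 = (σ² + n·σ₀²)/(σ₀²σ²) = 16590.0133/(1752.2596·819.6769); posterior variance σₙ² = σ₀²σ²/(σ² + n·σ₀²) = 1752.2596·819.6769/16590.0133 = 86.575381.
Predictive variance for one new observation = σₙ² + σ² = 1752.2596·819.6769/16590.0133 + 819.6769 = σ²·(σ₀² + 16590.0133)/16590.0133 = 819.6769·18342.2729/16590.0133 = 906.252281; SD = √(819.6769·18342.2729/16590.0133) = 30.1040.

30.1040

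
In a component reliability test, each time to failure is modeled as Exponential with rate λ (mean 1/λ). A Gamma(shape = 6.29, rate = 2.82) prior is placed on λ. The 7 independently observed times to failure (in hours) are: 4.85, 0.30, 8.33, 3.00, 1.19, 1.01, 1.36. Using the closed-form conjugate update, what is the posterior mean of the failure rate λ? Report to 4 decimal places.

0.5814

With a Gamma(shape α, rate β) prior on the exponential rate λ, the posterior after n observations with total T = Σxᵢ is Gamma(α+n, β+T).
Sum of observations T = 20.04 hours; n = 7.
Posterior: Gamma(6.29+7, 2.82+20.04) = Gamma(13.29, 22.86).
Posterior mean of λ = α/β = 13.29/22.86 = 0.5814.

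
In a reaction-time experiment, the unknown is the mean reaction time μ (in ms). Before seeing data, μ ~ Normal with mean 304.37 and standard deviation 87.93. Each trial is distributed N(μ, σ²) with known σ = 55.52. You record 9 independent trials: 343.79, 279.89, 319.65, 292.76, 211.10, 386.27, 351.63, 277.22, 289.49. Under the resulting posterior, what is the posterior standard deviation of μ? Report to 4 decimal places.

18.1099

For Normal data with known variance σ², a Normal(μ₀, σ₀²) prior on μ is conjugate. Posterior precision = 1/σ₀² + n/σ²; posterior mean is the precision-weighted average of μ₀ and x̄.
σ₀² = 87.93² = 7731.6849, σ² = 55.52² = 3082.4704; σ² + n·σ₀² = 3082.4704 + 9·7731.6849 = 72667.6345.
Posterior precision = 1/σ₀² + n/σ² = 1/7731.6849 + 9/3082.4704 = (σ² + n·σ₀²)/(σ₀²σ²) = 72667.6345/(7731.6849·3082.4704); posterior variance σₙ² = σ₀²σ²/(σ² + n·σ₀²) = 7731.6849·3082.4704/72667.6345 = 327.968428.
Posterior SD = √σₙ² = √(7731.6849·3082.4704/72667.6345) = 18.1099.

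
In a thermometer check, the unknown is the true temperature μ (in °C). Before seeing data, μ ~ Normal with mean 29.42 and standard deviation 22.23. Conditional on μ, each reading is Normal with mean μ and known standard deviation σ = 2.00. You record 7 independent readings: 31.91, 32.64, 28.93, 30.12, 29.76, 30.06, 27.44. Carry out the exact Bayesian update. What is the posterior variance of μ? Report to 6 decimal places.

0.570769

For Normal data with known variance σ², a Normal(μ₀, σ₀²) prior on μ is conjugate. Posterior precision = 1/σ₀² + n/σ²; posterior mean is the precision-weighted average of μ₀ and x̄.
σ₀² = 22.23² = 494.1729, σ² = 2.00² = 4; σ² + n·σ₀² = 4 + 7·494.1729 = 3463.2103.
Posterior precision = 1/σ₀² + n/σ² = 1/494.1729 + 7/4 = (σ² + n·σ₀²)/(σ₀²σ²) = 3463.2103/(494.1729·4); posterior variance σₙ² = σ₀²σ²/(σ² + n·σ₀²) = 494.1729·4/3463.2103 = 0.570769.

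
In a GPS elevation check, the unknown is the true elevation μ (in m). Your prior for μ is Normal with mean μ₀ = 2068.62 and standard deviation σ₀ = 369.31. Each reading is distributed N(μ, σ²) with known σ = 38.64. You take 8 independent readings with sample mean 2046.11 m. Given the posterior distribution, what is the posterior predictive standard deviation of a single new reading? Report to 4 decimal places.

40.9808

For Normal data with known variance σ², a Normal(μ₀, σ₀²) prior on μ is conjugate. Posterior precision = 1/σ₀² + n/σ²; posterior mean is the precision-weighted average of μ₀ and x̄.
σ₀² = 369.31² = 136389.8761, σ² = 38.64² = 1493.0496; σ² + n·σ₀² = 1493.0496 + 8·136389.8761 = 1092612.0584.
Posterior precision = 1/σ₀² + n/σ² = 1/136389.8761 + 8/1493.0496 = (σ² + n·σ₀²)/(σ₀²σ²) = 1092612.0584/(136389.8761·1493.0496); posterior variance σₙ² = σ₀²σ²/(σ² + n·σ₀²) = 136389.8761·1493.0496/1092612.0584 = 186.376169.
Predictive variance for one new observation = σₙ² + σ² = 136389.8761·1493.0496/1092612.0584 + 1493.0496 = σ²·(σ₀² + 1092612.0584)/1092612.0584 = 1493.0496·1229001.9345/1092612.0584 = 1679.425769; SD = √(1493.0496·1229001.9345/1092612.0584) = 40.9808.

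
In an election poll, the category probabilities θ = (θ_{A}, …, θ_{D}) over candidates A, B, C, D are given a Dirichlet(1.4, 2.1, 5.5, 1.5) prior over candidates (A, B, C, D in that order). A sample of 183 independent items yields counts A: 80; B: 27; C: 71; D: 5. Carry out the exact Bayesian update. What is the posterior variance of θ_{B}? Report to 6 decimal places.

The Dirichlet prior is conjugate to the Multinomial likelihood: each posterior αⱼ = prior αⱼ + observed count nⱼ.
Posterior concentration: (81.4, 29.1, 76.5, 6.5), total = 193.5.
Var[θ_j] = α_j(Σα−α_j)/((Σα)²(Σα+1)) = 29.1·164.4/(193.5²·194.5) = 0.000657.

0.000657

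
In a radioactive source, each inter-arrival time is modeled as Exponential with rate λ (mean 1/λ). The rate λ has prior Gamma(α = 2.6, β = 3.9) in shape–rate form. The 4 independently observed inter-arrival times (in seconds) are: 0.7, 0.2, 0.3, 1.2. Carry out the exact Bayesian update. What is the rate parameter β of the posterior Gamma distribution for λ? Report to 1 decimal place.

With a Gamma(shape α, rate β) prior on the exponential rate λ, the posterior after n observations with total T = Σxᵢ is Gamma(α+n, β+T).
Sum of observations T = 2.4 seconds; n = 4.
Posterior: Gamma(2.6+4, 3.9+2.4) = Gamma(6.6, 6.3).
Posterior β = 6.3.

6.3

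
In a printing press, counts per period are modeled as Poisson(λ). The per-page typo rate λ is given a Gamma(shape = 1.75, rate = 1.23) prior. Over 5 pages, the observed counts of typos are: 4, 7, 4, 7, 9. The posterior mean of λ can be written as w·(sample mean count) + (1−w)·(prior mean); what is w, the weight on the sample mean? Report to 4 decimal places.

With a Gamma(shape α, rate β) prior, the Poisson likelihood is conjugate: the posterior is Gamma(α + ΣXᵢ, β + n).
Posterior mean = (α₀+S)/(β₀+n) = [n/(β₀+n)]·(S/n) + [β₀/(β₀+n)]·(α₀/β₀), so only n and β₀ enter the weight.
Weight on data w = n/(β₀+n) = 5/(1.23+5) = 5/6.23 = 0.8026.

0.8026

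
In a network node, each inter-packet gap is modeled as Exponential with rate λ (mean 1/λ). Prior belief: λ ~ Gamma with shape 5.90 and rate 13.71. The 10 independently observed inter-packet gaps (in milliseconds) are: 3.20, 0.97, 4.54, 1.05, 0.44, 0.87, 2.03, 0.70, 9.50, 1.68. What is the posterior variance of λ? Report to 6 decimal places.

With a Gamma(shape α, rate β) prior on the exponential rate λ, the posterior after n observations with total T = Σxᵢ is Gamma(α+n, β+T).
Sum of observations T = 24.98 milliseconds; n = 10.
Posterior: Gamma(5.90+10, 13.71+24.98) = Gamma(15.90, 38.69).
Var = α/β² = 0.010622.

0.010622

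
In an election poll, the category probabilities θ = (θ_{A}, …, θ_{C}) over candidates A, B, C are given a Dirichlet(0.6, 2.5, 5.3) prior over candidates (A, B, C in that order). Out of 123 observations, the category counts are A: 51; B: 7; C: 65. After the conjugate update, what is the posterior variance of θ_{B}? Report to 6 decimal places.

The Dirichlet prior is conjugate to the Multinomial likelihood: each posterior αⱼ = prior αⱼ + observed count nⱼ.
Posterior concentration: (51.6, 9.5, 70.3), total = 131.4.
Var[θ_j] = α_j(Σα−α_j)/((Σα)²(Σα+1)) = 9.5·121.9/(131.4²·132.4) = 0.000507.

0.000507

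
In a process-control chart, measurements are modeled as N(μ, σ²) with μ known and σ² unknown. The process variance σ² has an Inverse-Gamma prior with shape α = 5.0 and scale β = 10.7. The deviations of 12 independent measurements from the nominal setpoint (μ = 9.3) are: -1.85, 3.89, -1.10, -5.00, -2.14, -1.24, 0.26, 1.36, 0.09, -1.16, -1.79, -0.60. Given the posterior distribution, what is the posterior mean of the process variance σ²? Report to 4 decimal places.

With known mean μ and an Inverse-Gamma(α, β) prior on σ², the Normal likelihood is conjugate: posterior is Inv-Gamma(α + n/2, β + Σ(xᵢ−μ)²/2).
Σ(xᵢ−μ)² = (-1.85)² + (3.89)² + (-1.10)² + (-5.00)² + (-2.14)² + (-1.24)² + (0.26)² + (1.36)² + (0.09)² + (-1.16)² + (-1.79)² + (-0.60)² = 57.7168.
Posterior: Inv-Gamma(5.0 + 12/2, 10.7 + 57.7168/2) = Inv-Gamma(11.00, 39.55840).
E[σ²|data] = β/(α−1) = 39.55840/10.00 = 3.9558.

3.9558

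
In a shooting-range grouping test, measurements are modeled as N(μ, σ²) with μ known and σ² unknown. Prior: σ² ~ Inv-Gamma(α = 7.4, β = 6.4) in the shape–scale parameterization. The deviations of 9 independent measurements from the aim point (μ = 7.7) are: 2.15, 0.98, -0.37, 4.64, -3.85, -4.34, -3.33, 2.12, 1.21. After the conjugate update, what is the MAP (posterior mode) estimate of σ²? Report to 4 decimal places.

With known mean μ and an Inverse-Gamma(α, β) prior on σ², the Normal likelihood is conjugate: posterior is Inv-Gamma(α + n/2, β + Σ(xᵢ−μ)²/2).
Σ(xᵢ−μ)² = (2.15)² + (0.98)² + (-0.37)² + (4.64)² + (-3.85)² + (-4.34)² + (-3.33)² + (2.12)² + (1.21)² = 77.9549.
Posterior: Inv-Gamma(7.4 + 9/2, 6.4 + 77.9549/2) = Inv-Gamma(11.90, 45.37745).
Mode = β/(α+1) = 45.37745/12.90 = 3.5176.

3.5176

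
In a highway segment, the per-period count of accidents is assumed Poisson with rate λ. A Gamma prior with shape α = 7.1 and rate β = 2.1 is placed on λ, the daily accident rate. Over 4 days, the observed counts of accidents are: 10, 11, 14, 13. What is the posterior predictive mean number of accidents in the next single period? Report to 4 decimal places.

With a Gamma(shape α, rate β) prior, the Poisson likelihood is conjugate: the posterior is Gamma(α + ΣXᵢ, β + n).
Sum of counts S = 48 over n = 4 days.
Posterior: Gamma(α+S, β+n) = Gamma(7.1+48, 2.1+4) = Gamma(55.1, 6.1).
The predictive distribution for one future period is NegBinom with mean α/β = 9.0328.

9.0328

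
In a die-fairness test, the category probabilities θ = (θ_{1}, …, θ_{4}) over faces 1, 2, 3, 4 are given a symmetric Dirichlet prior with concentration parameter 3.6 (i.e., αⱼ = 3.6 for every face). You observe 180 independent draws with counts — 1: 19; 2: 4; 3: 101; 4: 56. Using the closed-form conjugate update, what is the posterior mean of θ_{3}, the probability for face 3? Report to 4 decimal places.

0.5381

The Dirichlet prior is conjugate to the Multinomial likelihood: each posterior αⱼ = prior αⱼ + observed count nⱼ.
Posterior concentration: (22.6, 7.6, 104.6, 59.6), total = 194.4.
E[θ_{3}|data] = α_{3}/Σα = 104.6/194.4 = 0.5381.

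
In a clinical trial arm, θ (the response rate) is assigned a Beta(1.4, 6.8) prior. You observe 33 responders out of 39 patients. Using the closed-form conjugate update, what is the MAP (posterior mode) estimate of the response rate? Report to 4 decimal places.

0.7389

The Beta prior is conjugate to a Binomial/Bernoulli likelihood; the update adds successes to α and failures to β.
Posterior: Beta(α+k, β+n−k) = Beta(1.4+33, 6.8+6) = Beta(34.4, 12.8).
Mode of Beta(a,b) for a,b>1 is (a−1)/(a+b−2) = 33.4/45.2 = 0.7389.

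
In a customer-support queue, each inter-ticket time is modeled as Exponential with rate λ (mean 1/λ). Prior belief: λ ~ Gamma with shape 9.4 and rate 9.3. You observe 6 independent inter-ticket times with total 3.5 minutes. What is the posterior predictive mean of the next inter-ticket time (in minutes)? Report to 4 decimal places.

0.8889

With a Gamma(shape α, rate β) prior on the exponential rate λ, the posterior after n observations with total T = Σxᵢ is Gamma(α+n, β+T).
Posterior: Gamma(9.4+6, 9.3+3.5) = Gamma(15.4, 12.8).
The predictive distribution for the next observation is Lomax; its mean is β/(α−1) = 12.8/14.4 = 0.8889.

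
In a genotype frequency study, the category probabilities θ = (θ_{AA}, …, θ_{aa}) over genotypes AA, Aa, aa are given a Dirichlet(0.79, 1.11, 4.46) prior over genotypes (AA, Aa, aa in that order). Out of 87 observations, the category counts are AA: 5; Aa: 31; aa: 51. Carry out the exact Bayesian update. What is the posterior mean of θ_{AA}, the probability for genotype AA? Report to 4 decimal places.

0.0620

The Dirichlet prior is conjugate to the Multinomial likelihood: each posterior αⱼ = prior αⱼ + observed count nⱼ.
Posterior concentration: (5.79, 32.11, 55.46), total = 93.36.
E[θ_{AA}|data] = α_{AA}/Σα = 5.79/93.36 = 0.0620.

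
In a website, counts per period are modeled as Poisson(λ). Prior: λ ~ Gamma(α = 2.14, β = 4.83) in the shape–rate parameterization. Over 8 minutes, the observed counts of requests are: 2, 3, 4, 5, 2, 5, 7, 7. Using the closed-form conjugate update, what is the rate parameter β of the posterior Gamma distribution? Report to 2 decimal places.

With a Gamma(shape α, rate β) prior, the Poisson likelihood is conjugate: the posterior is Gamma(α + ΣXᵢ, β + n).
Sum of counts S = 35 over n = 8 minutes.
Posterior: Gamma(α+S, β+n) = Gamma(2.14+35, 4.83+8) = Gamma(37.14, 12.83).
Posterior β = 12.83.

12.83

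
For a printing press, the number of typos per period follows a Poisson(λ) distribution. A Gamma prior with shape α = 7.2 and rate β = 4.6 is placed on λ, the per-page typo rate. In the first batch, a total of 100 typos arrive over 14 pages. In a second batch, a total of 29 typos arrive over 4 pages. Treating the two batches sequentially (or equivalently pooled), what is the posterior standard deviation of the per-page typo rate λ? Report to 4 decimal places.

0.5164

With a Gamma(shape α, rate β) prior, the Poisson likelihood is conjugate: the posterior is Gamma(α + ΣXᵢ, β + n).
After batch 1: Gamma(α+S, β+n) = Gamma(7.2+100, 4.6+14) = Gamma(107.2, 18.6).
After batch 2: Gamma(α+S, β+n) = Gamma(107.2+29, 18.6+4) = Gamma(136.2, 22.6).
SD = √α/β = √136.2/22.6 = 0.5164.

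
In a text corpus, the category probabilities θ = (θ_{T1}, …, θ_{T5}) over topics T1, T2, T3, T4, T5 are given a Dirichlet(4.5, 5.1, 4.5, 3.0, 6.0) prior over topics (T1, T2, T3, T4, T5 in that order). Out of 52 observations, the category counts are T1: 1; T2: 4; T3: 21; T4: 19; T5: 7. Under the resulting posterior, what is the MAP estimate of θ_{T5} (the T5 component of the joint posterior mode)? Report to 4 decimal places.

0.1712

The Dirichlet prior is conjugate to the Multinomial likelihood: each posterior αⱼ = prior αⱼ + observed count nⱼ.
Posterior concentration: (5.5, 9.1, 25.5, 22.0, 13.0), total = 75.1.
Joint mode component: (α_{T5}−1)/(Σα−K) = 12.0/70.1 = 0.1712.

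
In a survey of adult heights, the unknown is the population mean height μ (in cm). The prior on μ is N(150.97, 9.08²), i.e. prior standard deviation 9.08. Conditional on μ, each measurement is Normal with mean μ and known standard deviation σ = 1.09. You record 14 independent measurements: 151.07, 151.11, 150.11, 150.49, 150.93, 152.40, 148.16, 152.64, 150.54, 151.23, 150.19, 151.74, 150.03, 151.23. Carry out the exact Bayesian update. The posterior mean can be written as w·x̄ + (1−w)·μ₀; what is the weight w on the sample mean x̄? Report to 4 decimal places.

0.9990

For Normal data with known variance σ², a Normal(μ₀, σ₀²) prior on μ is conjugate. Posterior precision = 1/σ₀² + n/σ²; posterior mean is the precision-weighted average of μ₀ and x̄.
σ₀² = 9.08² = 82.4464, σ² = 1.09² = 1.1881. Prior precision 1/σ₀² = 1/82.4464; data precision n/σ² = 14/1.1881.
w = (n/σ²)/(1/σ₀² + n/σ²) = n·σ₀²/(σ² + n·σ₀²) = 14·82.4464/(1.1881 + 14·82.4464) = 1154.2496/1155.4377 = 0.9990.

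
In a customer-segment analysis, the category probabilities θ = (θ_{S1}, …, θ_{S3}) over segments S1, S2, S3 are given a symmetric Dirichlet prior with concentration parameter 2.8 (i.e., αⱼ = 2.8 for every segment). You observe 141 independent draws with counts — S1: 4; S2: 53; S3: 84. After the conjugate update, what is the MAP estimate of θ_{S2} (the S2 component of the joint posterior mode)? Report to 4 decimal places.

The Dirichlet prior is conjugate to the Multinomial likelihood: each posterior αⱼ = prior αⱼ + observed count nⱼ.
Posterior concentration: (6.8, 55.8, 86.8), total = 149.4.
Joint mode component: (α_{S2}−1)/(Σα−K) = 54.8/146.4 = 0.3743.

0.3743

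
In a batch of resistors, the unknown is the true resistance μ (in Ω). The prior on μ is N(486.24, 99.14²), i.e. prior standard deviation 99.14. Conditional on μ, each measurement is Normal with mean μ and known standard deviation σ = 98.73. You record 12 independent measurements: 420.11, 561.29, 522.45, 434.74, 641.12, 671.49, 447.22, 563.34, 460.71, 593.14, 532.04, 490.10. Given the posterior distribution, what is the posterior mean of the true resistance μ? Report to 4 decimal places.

For Normal data with known variance σ², a Normal(μ₀, σ₀²) prior on μ is conjugate. Posterior precision = 1/σ₀² + n/σ²; posterior mean is the precision-weighted average of μ₀ and x̄.
Σxᵢ = 420.11 + 561.29 + 522.45 + 434.74 + 641.12 + 671.49 + 447.22 + 563.34 + 460.71 + 593.14 + 532.04 + 490.10 = 6337.75, so n·x̄ = 6337.75.
σ₀² = 99.14² = 9828.7396, σ² = 98.73² = 9747.6129; σ² + n·σ₀² = 9747.6129 + 12·9828.7396 = 127692.4881.
Posterior mean = (μ₀/σ₀² + n·x̄/σ²)/(1/σ₀² + n/σ²) = (σ²·μ₀ + σ₀²·n·x̄)/(σ² + n·σ₀²) = (9747.6129·486.24 + 9828.7396·6337.75)/127692.4881 = 67031773.696396/127692.4881 = 524.9469.

524.9469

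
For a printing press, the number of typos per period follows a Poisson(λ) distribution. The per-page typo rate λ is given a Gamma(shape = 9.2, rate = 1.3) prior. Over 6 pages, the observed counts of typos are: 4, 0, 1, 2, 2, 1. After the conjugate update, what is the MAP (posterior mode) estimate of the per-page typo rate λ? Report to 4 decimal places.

2.4932

With a Gamma(shape α, rate β) prior, the Poisson likelihood is conjugate: the posterior is Gamma(α + ΣXᵢ, β + n).
Sum of counts S = 10 over n = 6 pages.
Posterior: Gamma(α+S, β+n) = Gamma(9.2+10, 1.3+6) = Gamma(19.2, 7.3).
Mode of Gamma(α,β) for α≥1 is (α−1)/β = 18.2/7.3 = 2.4932.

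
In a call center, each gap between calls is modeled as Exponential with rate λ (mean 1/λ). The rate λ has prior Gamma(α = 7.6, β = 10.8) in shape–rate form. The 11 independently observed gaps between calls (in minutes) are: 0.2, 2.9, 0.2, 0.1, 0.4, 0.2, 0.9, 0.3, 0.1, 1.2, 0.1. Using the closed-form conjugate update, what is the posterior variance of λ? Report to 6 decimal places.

With a Gamma(shape α, rate β) prior on the exponential rate λ, the posterior after n observations with total T = Σxᵢ is Gamma(α+n, β+T).
Sum of observations T = 6.6 minutes; n = 11.
Posterior: Gamma(7.6+11, 10.8+6.6) = Gamma(18.6, 17.4).
Var = α/β² = 0.061435.

0.061435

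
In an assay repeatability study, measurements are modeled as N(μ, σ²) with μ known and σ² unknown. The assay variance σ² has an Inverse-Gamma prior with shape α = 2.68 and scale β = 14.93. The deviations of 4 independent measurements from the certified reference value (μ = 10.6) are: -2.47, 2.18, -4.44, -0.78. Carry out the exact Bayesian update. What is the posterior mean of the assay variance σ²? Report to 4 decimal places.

With known mean μ and an Inverse-Gamma(α, β) prior on σ², the Normal likelihood is conjugate: posterior is Inv-Gamma(α + n/2, β + Σ(xᵢ−μ)²/2).
Σ(xᵢ−μ)² = (-2.47)² + (2.18)² + (-4.44)² + (-0.78)² = 31.1753.
Posterior: Inv-Gamma(2.68 + 4/2, 14.93 + 31.1753/2) = Inv-Gamma(4.68, 30.51765).
E[σ²|data] = β/(α−1) = 30.51765/3.68 = 8.2928.

8.2928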